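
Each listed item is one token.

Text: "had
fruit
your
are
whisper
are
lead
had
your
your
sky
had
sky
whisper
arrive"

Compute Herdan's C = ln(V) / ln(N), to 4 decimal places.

N = 15, V = 8.
ln(V) = 2.079442, ln(N) = 2.708050
C = 2.079442 / 2.708050 = 0.7679

0.7679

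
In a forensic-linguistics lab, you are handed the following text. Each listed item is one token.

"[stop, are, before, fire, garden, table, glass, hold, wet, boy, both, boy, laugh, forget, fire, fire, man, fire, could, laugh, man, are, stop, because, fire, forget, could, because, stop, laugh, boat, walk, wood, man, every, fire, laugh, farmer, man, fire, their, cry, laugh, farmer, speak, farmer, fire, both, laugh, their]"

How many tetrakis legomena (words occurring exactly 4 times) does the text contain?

Frequencies: fire:8, laugh:6, man:4, stop:3, farmer:3, are:2, boy:2, both:2, forget:2, could:2, because:2, their:2, before:1, garden:1, table:1, glass:1, hold:1, wet:1, boat:1, walk:1, … (4 more, each freq 1)
Words with frequency 4: man

1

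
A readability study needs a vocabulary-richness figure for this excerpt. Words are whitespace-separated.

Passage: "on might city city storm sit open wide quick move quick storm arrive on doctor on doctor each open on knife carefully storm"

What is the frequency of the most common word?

4

Frequencies: on:4, storm:3, city:2, open:2, quick:2, doctor:2, might:1, sit:1, wide:1, move:1, arrive:1, each:1, knife:1, carefully:1
Most common: 'on' with frequency 4.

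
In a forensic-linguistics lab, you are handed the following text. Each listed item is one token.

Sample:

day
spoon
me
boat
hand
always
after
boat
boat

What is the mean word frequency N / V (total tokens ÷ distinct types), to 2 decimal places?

N = 9 tokens, V = 7 types.
Mean frequency = N / V = 9 / 7 = 1.29

1.29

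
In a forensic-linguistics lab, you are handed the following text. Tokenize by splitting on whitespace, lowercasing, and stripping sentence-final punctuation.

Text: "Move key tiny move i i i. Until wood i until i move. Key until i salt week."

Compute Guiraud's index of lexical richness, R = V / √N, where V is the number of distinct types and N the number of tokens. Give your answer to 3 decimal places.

1.886

N = 18, V = 8.
√N = 4.242641
R = 8 / 4.242641 = 1.886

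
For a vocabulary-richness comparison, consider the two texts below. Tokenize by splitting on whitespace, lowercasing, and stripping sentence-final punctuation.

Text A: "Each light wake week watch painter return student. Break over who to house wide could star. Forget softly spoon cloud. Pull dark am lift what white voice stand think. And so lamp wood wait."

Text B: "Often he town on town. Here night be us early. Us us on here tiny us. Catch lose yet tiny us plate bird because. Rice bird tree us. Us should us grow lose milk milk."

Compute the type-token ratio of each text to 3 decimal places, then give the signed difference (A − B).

0.400

TTR(A) = 34/34 = 1.000
TTR(B) = 21/35 = 0.600
Difference = 1.000 − 0.600 = 0.400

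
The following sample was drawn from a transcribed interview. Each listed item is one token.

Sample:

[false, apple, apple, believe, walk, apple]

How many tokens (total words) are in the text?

Tokens: false, apple, apple, believe, walk, apple
N = 6

6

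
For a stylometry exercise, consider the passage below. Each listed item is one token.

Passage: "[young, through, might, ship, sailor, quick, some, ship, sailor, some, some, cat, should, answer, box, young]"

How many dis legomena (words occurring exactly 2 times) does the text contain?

Frequencies: some:3, young:2, ship:2, sailor:2, through:1, might:1, quick:1, cat:1, should:1, answer:1, box:1
Words with frequency 2: sailor, ship, young

3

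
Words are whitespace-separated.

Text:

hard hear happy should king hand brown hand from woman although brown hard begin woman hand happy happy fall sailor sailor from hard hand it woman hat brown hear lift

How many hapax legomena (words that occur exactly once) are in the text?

8

Frequencies: hand:4, hard:3, happy:3, brown:3, woman:3, hear:2, from:2, sailor:2, should:1, king:1, although:1, begin:1, fall:1, it:1, hat:1, lift:1
Hapax (freq=1): although, begin, fall, hat, it, king, lift, should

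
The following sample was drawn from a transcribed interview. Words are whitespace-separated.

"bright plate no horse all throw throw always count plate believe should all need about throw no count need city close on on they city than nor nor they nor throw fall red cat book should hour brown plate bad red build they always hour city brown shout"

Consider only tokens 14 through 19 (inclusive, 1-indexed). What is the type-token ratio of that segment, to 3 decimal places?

Segment tokens 14–19: need, about, throw, no, count, need
Segment N = 6, segment V = 5.
TTR = 5 / 6 = 0.833

0.833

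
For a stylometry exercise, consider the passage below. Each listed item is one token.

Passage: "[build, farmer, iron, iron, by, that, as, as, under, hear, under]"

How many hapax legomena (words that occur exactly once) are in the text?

5

Frequencies: iron:2, as:2, under:2, build:1, farmer:1, by:1, that:1, hear:1
Hapax (freq=1): build, by, farmer, hear, that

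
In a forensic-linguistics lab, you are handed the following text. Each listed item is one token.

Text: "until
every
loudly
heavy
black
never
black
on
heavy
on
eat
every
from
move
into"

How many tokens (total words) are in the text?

15

Tokens: until, every, loudly, heavy, black, never, black, on, heavy, on, eat, every, from, move, into
N = 15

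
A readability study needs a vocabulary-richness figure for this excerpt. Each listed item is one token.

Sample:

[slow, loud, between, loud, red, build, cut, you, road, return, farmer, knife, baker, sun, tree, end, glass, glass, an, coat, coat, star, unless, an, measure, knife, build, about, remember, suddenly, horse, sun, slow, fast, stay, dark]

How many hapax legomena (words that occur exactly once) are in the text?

Frequencies: slow:2, loud:2, build:2, knife:2, sun:2, glass:2, an:2, coat:2, between:1, red:1, cut:1, you:1, road:1, return:1, farmer:1, baker:1, tree:1, end:1, star:1, unless:1, … (8 more, each freq 1)
Hapax (freq=1): about, baker, between, cut, dark, end, farmer, fast, horse, measure, red, remember, return, road, star, stay, suddenly, tree, unless, you

20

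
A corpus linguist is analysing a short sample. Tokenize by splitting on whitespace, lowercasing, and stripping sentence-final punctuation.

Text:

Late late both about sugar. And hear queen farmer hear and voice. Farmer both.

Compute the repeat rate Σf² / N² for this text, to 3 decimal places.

0.122

Frequencies: late:2, both:2, and:2, hear:2, farmer:2, about:1, sugar:1, queen:1, voice:1
Σf² = 24; N² = 196
Repeat rate = 24 / 196 = 0.122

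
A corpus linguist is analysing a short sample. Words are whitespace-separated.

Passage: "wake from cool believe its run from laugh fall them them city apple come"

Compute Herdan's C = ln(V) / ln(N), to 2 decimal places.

N = 14, V = 12.
ln(V) = 2.484907, ln(N) = 2.639057
C = 2.484907 / 2.639057 = 0.94

0.94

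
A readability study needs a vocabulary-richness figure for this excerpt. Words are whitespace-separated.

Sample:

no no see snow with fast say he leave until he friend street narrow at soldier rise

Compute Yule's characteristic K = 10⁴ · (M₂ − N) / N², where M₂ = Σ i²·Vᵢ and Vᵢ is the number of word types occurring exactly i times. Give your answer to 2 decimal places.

138.41

Frequencies: no:2, he:2, see:1, snow:1, with:1, fast:1, say:1, leave:1, until:1, friend:1, street:1, narrow:1, at:1, soldier:1, rise:1
N = 17. Frequency spectrum: V_1=13, V_2=2
M₂ = 1²·13 + 2²·2 = 21
K = 10000 × (21 − 17) / 17² = 138.41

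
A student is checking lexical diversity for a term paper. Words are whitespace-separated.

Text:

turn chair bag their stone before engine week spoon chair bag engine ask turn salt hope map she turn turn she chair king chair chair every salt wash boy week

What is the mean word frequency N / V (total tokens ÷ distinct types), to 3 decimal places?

1.667

N = 30 tokens, V = 18 types.
Mean frequency = N / V = 30 / 18 = 1.667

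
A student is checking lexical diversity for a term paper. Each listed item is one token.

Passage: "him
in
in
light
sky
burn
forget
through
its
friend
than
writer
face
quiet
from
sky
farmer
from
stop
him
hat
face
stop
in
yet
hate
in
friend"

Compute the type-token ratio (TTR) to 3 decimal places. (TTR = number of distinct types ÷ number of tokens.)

N = 28 tokens, V = 19 types.
TTR = V / N = 19 / 28 = 0.679

0.679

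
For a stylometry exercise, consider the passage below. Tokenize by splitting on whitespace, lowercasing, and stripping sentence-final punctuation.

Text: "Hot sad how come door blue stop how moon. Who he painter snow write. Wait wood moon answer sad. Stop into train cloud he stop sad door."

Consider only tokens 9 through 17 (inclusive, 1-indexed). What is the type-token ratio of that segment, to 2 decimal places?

Segment tokens 9–17: moon, who, he, painter, snow, write, wait, wood, moon
Segment N = 9, segment V = 8.
TTR = 8 / 9 = 0.89

0.89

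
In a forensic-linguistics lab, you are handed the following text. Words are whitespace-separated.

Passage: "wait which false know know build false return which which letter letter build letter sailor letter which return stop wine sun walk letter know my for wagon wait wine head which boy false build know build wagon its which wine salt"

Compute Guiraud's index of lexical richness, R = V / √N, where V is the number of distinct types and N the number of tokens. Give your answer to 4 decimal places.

N = 41, V = 19.
√N = 6.403124
R = 19 / 6.403124 = 2.9673

2.9673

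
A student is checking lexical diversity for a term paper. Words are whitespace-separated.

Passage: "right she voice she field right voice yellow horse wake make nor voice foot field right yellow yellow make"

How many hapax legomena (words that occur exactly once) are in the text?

Frequencies: right:3, voice:3, yellow:3, she:2, field:2, make:2, horse:1, wake:1, nor:1, foot:1
Hapax (freq=1): foot, horse, nor, wake

4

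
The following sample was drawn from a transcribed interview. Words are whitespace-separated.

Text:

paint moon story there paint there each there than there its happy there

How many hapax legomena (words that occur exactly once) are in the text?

6

Frequencies: there:5, paint:2, moon:1, story:1, each:1, than:1, its:1, happy:1
Hapax (freq=1): each, happy, its, moon, story, than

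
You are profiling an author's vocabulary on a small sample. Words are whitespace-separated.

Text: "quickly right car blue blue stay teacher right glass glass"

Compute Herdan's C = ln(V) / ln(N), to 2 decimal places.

N = 10, V = 7.
ln(V) = 1.945910, ln(N) = 2.302585
C = 1.945910 / 2.302585 = 0.85

0.85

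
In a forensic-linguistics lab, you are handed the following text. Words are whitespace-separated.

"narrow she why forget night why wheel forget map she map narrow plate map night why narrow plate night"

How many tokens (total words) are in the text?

19

Tokens: narrow, she, why, forget, night, why, wheel, forget, map, she, map, narrow, plate, map, night, why, narrow, plate, night
N = 19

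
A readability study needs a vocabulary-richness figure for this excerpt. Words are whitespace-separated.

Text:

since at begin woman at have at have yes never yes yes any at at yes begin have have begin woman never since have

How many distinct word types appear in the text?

Distinct types: {any, at, begin, have, never, since, woman, yes}
V = 8

8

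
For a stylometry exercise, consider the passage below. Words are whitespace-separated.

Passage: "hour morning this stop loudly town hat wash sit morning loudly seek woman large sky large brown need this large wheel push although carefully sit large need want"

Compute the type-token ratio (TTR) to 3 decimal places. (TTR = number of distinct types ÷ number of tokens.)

0.714

N = 28 tokens, V = 20 types.
TTR = V / N = 20 / 28 = 0.714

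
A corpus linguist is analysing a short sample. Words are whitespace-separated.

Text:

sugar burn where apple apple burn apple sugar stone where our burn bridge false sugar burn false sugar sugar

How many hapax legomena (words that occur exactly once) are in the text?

3

Frequencies: sugar:5, burn:4, apple:3, where:2, false:2, stone:1, our:1, bridge:1
Hapax (freq=1): bridge, our, stone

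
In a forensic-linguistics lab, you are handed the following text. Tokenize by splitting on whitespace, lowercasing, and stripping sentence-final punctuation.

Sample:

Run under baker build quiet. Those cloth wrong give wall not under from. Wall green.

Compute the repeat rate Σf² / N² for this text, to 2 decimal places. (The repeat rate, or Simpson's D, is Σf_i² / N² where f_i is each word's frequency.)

Frequencies: under:2, wall:2, run:1, baker:1, build:1, quiet:1, those:1, cloth:1, wrong:1, give:1, not:1, from:1, green:1
Σf² = 19; N² = 225
Repeat rate = 19 / 225 = 0.08

0.08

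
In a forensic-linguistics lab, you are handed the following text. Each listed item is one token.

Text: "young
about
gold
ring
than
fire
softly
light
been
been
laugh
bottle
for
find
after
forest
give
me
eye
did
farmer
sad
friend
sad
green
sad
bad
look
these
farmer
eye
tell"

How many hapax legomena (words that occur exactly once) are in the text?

Frequencies: sad:3, been:2, eye:2, farmer:2, young:1, about:1, gold:1, ring:1, than:1, fire:1, softly:1, light:1, laugh:1, bottle:1, for:1, find:1, after:1, forest:1, give:1, me:1, … (7 more, each freq 1)
Hapax (freq=1): about, after, bad, bottle, did, find, fire, for, forest, friend, give, gold, green, laugh, light, look, me, ring, softly, tell, than, these, young

23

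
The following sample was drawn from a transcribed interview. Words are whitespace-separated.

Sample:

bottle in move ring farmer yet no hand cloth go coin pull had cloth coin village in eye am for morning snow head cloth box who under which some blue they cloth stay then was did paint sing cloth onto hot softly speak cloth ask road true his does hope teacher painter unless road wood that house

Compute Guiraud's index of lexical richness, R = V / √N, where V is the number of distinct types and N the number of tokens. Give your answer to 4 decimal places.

N = 57, V = 49.
√N = 7.549834
R = 49 / 7.549834 = 6.4902

6.4902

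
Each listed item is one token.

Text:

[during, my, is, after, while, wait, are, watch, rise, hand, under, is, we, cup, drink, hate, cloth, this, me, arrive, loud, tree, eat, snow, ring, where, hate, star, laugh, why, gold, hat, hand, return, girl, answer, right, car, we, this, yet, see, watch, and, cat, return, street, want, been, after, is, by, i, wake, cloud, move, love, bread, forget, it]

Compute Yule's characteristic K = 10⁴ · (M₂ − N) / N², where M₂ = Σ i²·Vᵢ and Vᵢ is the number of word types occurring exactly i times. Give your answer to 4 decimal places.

55.5556

Frequencies: is:3, after:2, watch:2, hand:2, we:2, hate:2, this:2, return:2, during:1, my:1, while:1, wait:1, are:1, rise:1, under:1, cup:1, drink:1, cloth:1, me:1, arrive:1, … (31 more, each freq 1)
N = 60. Frequency spectrum: V_1=43, V_2=7, V_3=1
M₂ = 1²·43 + 2²·7 + 3²·1 = 80
K = 10000 × (80 − 60) / 60² = 55.5556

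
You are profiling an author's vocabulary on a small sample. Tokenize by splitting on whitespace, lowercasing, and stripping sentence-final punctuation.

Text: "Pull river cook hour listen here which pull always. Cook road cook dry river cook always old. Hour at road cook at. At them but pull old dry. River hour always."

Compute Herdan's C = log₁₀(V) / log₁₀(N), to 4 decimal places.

N = 31, V = 14.
log₁₀(V) = 1.146128, log₁₀(N) = 1.491362
C = 1.146128 / 1.491362 = 0.7685

0.7685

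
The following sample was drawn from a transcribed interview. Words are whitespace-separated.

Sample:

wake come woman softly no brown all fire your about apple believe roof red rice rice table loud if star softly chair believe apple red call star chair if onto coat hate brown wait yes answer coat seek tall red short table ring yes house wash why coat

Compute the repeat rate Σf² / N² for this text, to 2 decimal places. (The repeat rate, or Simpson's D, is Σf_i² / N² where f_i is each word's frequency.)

Frequencies: red:3, coat:3, softly:2, brown:2, apple:2, believe:2, rice:2, table:2, if:2, star:2, chair:2, yes:2, wake:1, come:1, woman:1, no:1, all:1, fire:1, your:1, about:1, … (14 more, each freq 1)
Σf² = 80; N² = 2304
Repeat rate = 80 / 2304 = 0.03

0.03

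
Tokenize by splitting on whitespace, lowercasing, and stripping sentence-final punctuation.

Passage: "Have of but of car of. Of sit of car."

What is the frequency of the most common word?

Frequencies: of:5, car:2, have:1, but:1, sit:1
Most common: 'of' with frequency 5.

5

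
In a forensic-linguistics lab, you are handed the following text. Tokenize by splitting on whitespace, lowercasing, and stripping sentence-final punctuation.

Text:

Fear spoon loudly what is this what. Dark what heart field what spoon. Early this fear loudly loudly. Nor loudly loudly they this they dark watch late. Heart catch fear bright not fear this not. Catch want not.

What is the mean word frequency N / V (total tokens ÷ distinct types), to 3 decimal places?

N = 38 tokens, V = 18 types.
Mean frequency = N / V = 38 / 18 = 2.111

2.111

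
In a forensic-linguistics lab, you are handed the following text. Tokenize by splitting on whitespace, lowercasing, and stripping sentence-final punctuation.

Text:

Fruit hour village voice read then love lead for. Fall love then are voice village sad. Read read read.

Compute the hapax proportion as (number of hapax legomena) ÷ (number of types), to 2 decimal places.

0.58

Frequencies: read:4, village:2, voice:2, then:2, love:2, fruit:1, hour:1, lead:1, for:1, fall:1, are:1, sad:1
Hapax count = 7; type count = 12.
Ratio = 7 / 12 = 0.58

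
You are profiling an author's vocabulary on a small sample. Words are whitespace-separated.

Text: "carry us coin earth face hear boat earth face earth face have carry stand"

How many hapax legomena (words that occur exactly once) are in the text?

Frequencies: earth:3, face:3, carry:2, us:1, coin:1, hear:1, boat:1, have:1, stand:1
Hapax (freq=1): boat, coin, have, hear, stand, us

6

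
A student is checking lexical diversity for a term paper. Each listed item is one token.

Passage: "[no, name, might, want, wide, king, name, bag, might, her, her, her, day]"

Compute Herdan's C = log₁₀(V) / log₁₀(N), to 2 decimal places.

0.86

N = 13, V = 9.
log₁₀(V) = 0.954243, log₁₀(N) = 1.113943
C = 0.954243 / 1.113943 = 0.86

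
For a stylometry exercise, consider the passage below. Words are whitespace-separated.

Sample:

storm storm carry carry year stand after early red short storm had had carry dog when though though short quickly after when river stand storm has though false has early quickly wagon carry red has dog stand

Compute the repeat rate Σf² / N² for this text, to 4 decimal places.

Frequencies: storm:4, carry:4, stand:3, though:3, has:3, after:2, early:2, red:2, short:2, had:2, dog:2, when:2, quickly:2, year:1, river:1, false:1, wagon:1
Σf² = 95; N² = 1369
Repeat rate = 95 / 1369 = 0.0694

0.0694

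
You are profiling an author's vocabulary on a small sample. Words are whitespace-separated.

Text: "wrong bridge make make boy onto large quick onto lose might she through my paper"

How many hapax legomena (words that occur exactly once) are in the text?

11

Frequencies: make:2, onto:2, wrong:1, bridge:1, boy:1, large:1, quick:1, lose:1, might:1, she:1, through:1, my:1, paper:1
Hapax (freq=1): boy, bridge, large, lose, might, my, paper, quick, she, through, wrong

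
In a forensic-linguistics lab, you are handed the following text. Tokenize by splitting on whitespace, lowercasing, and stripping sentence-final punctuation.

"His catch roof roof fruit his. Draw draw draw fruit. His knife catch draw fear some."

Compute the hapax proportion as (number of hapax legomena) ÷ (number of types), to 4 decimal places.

0.3750

Frequencies: draw:4, his:3, catch:2, roof:2, fruit:2, knife:1, fear:1, some:1
Hapax count = 3; type count = 8.
Ratio = 3 / 8 = 0.3750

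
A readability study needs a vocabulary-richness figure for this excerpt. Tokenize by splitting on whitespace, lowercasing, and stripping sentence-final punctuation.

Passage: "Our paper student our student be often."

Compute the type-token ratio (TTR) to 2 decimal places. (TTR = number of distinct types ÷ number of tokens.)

0.71

N = 7 tokens, V = 5 types.
TTR = V / N = 5 / 7 = 0.71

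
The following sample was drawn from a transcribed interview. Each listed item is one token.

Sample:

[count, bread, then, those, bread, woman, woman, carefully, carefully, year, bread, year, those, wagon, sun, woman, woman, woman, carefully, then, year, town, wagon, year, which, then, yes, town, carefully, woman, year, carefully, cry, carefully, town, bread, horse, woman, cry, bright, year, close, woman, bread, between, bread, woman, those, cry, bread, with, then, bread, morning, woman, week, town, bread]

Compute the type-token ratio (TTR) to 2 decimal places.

N = 58 tokens, V = 20 types.
TTR = V / N = 20 / 58 = 0.34

0.34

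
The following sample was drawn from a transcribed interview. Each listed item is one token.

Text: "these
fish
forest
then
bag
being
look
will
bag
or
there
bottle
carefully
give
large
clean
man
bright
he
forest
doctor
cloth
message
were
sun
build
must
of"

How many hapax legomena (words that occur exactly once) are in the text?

24

Frequencies: forest:2, bag:2, these:1, fish:1, then:1, being:1, look:1, will:1, or:1, there:1, bottle:1, carefully:1, give:1, large:1, clean:1, man:1, bright:1, he:1, doctor:1, cloth:1, … (6 more, each freq 1)
Hapax (freq=1): being, bottle, bright, build, carefully, clean, cloth, doctor, fish, give, he, large, look, man, message, must, of, or, sun, then, there, these, were, will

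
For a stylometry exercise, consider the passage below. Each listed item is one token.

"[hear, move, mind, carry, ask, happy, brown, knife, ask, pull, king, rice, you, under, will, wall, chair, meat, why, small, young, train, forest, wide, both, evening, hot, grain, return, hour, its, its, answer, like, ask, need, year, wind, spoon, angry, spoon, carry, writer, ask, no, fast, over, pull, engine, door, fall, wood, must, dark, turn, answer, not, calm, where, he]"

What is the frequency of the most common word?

Frequencies: ask:4, carry:2, pull:2, its:2, answer:2, spoon:2, hear:1, move:1, mind:1, happy:1, brown:1, knife:1, king:1, rice:1, you:1, under:1, will:1, wall:1, chair:1, meat:1, … (32 more, each freq 1)
Most common: 'ask' with frequency 4.

4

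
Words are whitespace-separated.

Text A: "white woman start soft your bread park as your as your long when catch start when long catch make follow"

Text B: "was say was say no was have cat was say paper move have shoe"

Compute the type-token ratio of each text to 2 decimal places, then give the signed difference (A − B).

TTR(A) = 13/20 = 0.65
TTR(B) = 8/14 = 0.57
Difference = 0.65 − 0.57 = 0.08

0.08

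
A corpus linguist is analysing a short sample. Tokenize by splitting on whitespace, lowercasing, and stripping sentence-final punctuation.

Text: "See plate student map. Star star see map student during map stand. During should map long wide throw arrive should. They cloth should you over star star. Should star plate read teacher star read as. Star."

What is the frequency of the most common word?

7

Frequencies: star:7, map:4, should:4, see:2, plate:2, student:2, during:2, read:2, stand:1, long:1, wide:1, throw:1, arrive:1, they:1, cloth:1, you:1, over:1, teacher:1, as:1
Most common: 'star' with frequency 7.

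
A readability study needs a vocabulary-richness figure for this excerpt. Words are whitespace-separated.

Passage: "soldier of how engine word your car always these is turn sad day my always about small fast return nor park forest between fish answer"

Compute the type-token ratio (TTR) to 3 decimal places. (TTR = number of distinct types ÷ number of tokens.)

N = 25 tokens, V = 24 types.
TTR = V / N = 24 / 25 = 0.960

0.960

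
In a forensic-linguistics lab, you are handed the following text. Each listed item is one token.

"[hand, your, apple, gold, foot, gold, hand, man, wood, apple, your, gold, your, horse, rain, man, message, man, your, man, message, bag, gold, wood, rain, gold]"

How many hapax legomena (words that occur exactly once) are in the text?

3

Frequencies: gold:5, your:4, man:4, hand:2, apple:2, wood:2, rain:2, message:2, foot:1, horse:1, bag:1
Hapax (freq=1): bag, foot, horse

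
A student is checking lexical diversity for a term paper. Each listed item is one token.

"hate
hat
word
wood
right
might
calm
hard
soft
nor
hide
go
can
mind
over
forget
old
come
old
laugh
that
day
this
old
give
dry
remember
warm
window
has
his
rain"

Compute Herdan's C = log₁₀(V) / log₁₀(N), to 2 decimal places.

N = 32, V = 30.
log₁₀(V) = 1.477121, log₁₀(N) = 1.505150
C = 1.477121 / 1.505150 = 0.98

0.98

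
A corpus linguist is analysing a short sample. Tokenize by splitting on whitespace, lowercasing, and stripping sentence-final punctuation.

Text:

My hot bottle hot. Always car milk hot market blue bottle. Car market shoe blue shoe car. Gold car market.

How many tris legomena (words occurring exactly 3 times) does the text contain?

Frequencies: car:4, hot:3, market:3, bottle:2, blue:2, shoe:2, my:1, always:1, milk:1, gold:1
Words with frequency 3: hot, market

2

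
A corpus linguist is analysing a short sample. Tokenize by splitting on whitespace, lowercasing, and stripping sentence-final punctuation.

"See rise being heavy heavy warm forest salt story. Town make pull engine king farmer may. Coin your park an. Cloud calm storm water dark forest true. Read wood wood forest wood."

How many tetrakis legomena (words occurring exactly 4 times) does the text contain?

Frequencies: forest:3, wood:3, heavy:2, see:1, rise:1, being:1, warm:1, salt:1, story:1, town:1, make:1, pull:1, engine:1, king:1, farmer:1, may:1, coin:1, your:1, park:1, an:1, … (7 more, each freq 1)
Words with frequency 4: (none)

0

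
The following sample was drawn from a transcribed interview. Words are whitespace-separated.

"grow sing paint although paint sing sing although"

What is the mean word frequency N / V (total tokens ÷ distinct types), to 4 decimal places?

N = 8 tokens, V = 4 types.
Mean frequency = N / V = 8 / 4 = 2.0000

2.0000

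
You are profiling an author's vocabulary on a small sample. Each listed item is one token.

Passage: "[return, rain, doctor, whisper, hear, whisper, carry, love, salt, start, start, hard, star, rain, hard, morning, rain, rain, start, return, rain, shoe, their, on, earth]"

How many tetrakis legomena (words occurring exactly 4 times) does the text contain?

Frequencies: rain:5, start:3, return:2, whisper:2, hard:2, doctor:1, hear:1, carry:1, love:1, salt:1, star:1, morning:1, shoe:1, their:1, on:1, earth:1
Words with frequency 4: (none)

0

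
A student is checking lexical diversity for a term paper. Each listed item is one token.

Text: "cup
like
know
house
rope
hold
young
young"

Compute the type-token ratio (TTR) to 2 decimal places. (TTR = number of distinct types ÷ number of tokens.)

N = 8 tokens, V = 7 types.
TTR = V / N = 7 / 8 = 0.88

0.88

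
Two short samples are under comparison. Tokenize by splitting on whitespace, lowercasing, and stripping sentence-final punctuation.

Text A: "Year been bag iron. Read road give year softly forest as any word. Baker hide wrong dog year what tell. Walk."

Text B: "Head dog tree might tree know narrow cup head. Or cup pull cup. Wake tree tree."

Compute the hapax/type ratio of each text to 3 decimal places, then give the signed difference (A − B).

0.247

A: hapax=18, V=19, ratio=0.947
B: hapax=7, V=10, ratio=0.700
Difference = 0.947 − 0.700 = 0.247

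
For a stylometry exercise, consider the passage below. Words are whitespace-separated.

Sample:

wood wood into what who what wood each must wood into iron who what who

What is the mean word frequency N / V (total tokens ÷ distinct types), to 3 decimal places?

2.143

N = 15 tokens, V = 7 types.
Mean frequency = N / V = 15 / 7 = 2.143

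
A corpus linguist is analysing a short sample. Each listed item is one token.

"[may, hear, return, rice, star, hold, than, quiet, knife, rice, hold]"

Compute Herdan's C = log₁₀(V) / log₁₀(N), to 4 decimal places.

N = 11, V = 9.
log₁₀(V) = 0.954243, log₁₀(N) = 1.041393
C = 0.954243 / 1.041393 = 0.9163

0.9163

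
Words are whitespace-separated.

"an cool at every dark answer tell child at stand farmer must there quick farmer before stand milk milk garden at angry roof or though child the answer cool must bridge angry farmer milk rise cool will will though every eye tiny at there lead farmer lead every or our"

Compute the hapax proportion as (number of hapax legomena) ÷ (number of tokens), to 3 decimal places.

0.260

Frequencies: at:4, farmer:4, cool:3, every:3, milk:3, answer:2, child:2, stand:2, must:2, there:2, angry:2, or:2, though:2, will:2, lead:2, an:1, dark:1, tell:1, quick:1, before:1, … (8 more, each freq 1)
Hapax count = 13; token count = 50.
Ratio = 13 / 50 = 0.260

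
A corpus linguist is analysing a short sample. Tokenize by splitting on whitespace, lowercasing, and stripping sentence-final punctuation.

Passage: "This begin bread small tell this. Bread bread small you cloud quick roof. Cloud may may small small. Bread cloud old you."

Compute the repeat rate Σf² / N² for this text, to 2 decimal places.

Frequencies: bread:4, small:4, cloud:3, this:2, you:2, may:2, begin:1, tell:1, quick:1, roof:1, old:1
Σf² = 58; N² = 484
Repeat rate = 58 / 484 = 0.12

0.12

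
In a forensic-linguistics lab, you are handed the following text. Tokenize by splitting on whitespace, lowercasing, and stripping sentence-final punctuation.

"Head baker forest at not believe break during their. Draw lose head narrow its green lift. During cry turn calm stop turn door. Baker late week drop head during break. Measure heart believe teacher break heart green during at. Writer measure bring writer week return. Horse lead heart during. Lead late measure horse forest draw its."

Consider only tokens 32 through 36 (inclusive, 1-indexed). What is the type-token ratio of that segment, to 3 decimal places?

0.800

Segment tokens 32–36: heart, believe, teacher, break, heart
Segment N = 5, segment V = 4.
TTR = 4 / 5 = 0.800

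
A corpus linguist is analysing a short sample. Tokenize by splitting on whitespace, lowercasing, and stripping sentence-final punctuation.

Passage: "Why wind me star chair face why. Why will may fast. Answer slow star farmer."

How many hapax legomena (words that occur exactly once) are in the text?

Frequencies: why:3, star:2, wind:1, me:1, chair:1, face:1, will:1, may:1, fast:1, answer:1, slow:1, farmer:1
Hapax (freq=1): answer, chair, face, farmer, fast, may, me, slow, will, wind

10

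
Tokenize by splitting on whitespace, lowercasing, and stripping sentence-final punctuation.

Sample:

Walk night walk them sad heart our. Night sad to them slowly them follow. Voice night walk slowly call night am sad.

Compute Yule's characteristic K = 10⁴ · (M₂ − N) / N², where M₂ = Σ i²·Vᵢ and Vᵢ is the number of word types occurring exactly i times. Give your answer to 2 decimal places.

Frequencies: night:4, walk:3, them:3, sad:3, slowly:2, heart:1, our:1, to:1, follow:1, voice:1, call:1, am:1
N = 22. Frequency spectrum: V_1=7, V_2=1, V_3=3, V_4=1
M₂ = 1²·7 + 2²·1 + 3²·3 + 4²·1 = 54
K = 10000 × (54 − 22) / 22² = 661.16

661.16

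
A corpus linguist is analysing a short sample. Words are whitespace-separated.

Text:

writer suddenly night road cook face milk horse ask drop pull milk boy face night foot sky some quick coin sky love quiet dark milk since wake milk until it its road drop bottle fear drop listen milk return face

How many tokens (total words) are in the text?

40

Tokens: writer, suddenly, night, road, cook, face, milk, horse, ask, drop, pull, milk, boy, face, night, foot, sky, some, quick, coin, sky, love, quiet, dark, milk, since, wake, milk, until, it, its, road, drop, bottle, fear, drop, listen, milk, return, face
N = 40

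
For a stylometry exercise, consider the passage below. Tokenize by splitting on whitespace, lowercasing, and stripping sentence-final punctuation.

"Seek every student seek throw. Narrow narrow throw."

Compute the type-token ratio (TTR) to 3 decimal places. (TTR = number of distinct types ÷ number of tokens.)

N = 8 tokens, V = 5 types.
TTR = V / N = 5 / 8 = 0.625

0.625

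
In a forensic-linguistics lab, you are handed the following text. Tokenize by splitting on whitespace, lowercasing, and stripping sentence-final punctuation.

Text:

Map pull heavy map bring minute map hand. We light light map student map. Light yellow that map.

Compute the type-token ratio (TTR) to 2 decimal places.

N = 18 tokens, V = 11 types.
TTR = V / N = 11 / 18 = 0.61

0.61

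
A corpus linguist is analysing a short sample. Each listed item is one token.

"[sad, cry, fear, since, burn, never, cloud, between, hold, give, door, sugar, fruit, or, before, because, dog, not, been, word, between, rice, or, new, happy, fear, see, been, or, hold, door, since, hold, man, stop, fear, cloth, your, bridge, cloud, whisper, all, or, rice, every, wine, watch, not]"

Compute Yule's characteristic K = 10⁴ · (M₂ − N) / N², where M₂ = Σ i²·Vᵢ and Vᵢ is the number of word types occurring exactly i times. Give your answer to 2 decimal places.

Frequencies: or:4, fear:3, hold:3, since:2, cloud:2, between:2, door:2, not:2, been:2, rice:2, sad:1, cry:1, burn:1, never:1, give:1, sugar:1, fruit:1, before:1, because:1, dog:1, … (14 more, each freq 1)
N = 48. Frequency spectrum: V_1=24, V_2=7, V_3=2, V_4=1
M₂ = 1²·24 + 2²·7 + 3²·2 + 4²·1 = 86
K = 10000 × (86 − 48) / 48² = 164.93

164.93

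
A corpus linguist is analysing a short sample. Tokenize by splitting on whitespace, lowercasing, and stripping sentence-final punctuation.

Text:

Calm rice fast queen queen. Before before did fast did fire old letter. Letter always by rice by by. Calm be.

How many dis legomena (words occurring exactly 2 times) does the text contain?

Frequencies: by:3, calm:2, rice:2, fast:2, queen:2, before:2, did:2, letter:2, fire:1, old:1, always:1, be:1
Words with frequency 2: before, calm, did, fast, letter, queen, rice

7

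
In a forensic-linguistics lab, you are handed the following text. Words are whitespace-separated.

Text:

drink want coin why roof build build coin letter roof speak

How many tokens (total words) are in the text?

Tokens: drink, want, coin, why, roof, build, build, coin, letter, roof, speak
N = 11

11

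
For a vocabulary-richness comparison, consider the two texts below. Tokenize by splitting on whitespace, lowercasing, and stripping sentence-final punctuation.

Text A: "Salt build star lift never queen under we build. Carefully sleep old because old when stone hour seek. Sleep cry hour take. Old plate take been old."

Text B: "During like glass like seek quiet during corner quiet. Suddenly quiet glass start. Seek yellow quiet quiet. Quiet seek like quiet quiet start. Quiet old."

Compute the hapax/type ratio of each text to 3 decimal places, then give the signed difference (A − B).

0.350

A: hapax=15, V=20, ratio=0.750
B: hapax=4, V=10, ratio=0.400
Difference = 0.750 − 0.400 = 0.350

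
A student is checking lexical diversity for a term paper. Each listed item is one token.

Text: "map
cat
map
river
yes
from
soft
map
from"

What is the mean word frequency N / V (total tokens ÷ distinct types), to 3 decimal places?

N = 9 tokens, V = 6 types.
Mean frequency = N / V = 9 / 6 = 1.500

1.500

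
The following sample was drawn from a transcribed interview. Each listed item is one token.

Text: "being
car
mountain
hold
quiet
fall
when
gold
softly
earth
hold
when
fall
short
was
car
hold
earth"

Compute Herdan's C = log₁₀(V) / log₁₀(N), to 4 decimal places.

N = 18, V = 12.
log₁₀(V) = 1.079181, log₁₀(N) = 1.255273
C = 1.079181 / 1.255273 = 0.8597

0.8597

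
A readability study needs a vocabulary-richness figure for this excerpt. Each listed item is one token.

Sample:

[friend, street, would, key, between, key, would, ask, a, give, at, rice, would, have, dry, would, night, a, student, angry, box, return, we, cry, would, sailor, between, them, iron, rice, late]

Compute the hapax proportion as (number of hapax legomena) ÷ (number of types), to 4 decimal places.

0.7826

Frequencies: would:5, key:2, between:2, a:2, rice:2, friend:1, street:1, ask:1, give:1, at:1, have:1, dry:1, night:1, student:1, angry:1, box:1, return:1, we:1, cry:1, sailor:1, … (3 more, each freq 1)
Hapax count = 18; type count = 23.
Ratio = 18 / 23 = 0.7826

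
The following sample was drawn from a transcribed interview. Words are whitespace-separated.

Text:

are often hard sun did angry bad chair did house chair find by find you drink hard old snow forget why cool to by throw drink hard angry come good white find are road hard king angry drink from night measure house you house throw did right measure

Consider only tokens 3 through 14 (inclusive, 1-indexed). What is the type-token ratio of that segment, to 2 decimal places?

0.75

Segment tokens 3–14: hard, sun, did, angry, bad, chair, did, house, chair, find, by, find
Segment N = 12, segment V = 9.
TTR = 9 / 12 = 0.75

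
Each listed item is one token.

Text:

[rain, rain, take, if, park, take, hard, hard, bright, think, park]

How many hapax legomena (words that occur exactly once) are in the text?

3

Frequencies: rain:2, take:2, park:2, hard:2, if:1, bright:1, think:1
Hapax (freq=1): bright, if, think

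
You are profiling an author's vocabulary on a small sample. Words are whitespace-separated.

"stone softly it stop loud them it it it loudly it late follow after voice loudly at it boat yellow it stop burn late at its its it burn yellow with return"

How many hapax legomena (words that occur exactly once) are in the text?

10

Frequencies: it:8, stop:2, loudly:2, late:2, at:2, yellow:2, burn:2, its:2, stone:1, softly:1, loud:1, them:1, follow:1, after:1, voice:1, boat:1, with:1, return:1
Hapax (freq=1): after, boat, follow, loud, return, softly, stone, them, voice, with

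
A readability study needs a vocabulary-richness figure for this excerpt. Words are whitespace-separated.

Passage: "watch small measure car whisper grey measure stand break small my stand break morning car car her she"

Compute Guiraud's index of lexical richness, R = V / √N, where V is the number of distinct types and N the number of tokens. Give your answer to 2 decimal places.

2.83

N = 18, V = 12.
√N = 4.242641
R = 12 / 4.242641 = 2.83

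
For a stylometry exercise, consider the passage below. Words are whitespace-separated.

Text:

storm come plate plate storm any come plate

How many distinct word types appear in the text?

4

Distinct types: {any, come, plate, storm}
V = 4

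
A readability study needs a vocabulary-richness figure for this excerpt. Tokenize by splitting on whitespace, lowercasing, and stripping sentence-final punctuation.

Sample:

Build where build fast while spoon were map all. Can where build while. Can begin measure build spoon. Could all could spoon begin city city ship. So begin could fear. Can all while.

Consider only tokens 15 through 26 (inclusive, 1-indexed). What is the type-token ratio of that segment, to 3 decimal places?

Segment tokens 15–26: begin, measure, build, spoon, could, all, could, spoon, begin, city, city, ship
Segment N = 12, segment V = 8.
TTR = 8 / 12 = 0.667

0.667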